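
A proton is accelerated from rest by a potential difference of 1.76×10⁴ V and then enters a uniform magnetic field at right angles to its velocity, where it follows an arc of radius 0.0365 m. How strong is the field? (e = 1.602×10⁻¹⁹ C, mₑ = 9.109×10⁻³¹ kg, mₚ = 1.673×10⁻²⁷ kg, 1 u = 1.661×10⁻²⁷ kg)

B ≈ 0.525 T

v = √(2|q|V/m) = √(2·1.602×10⁻¹⁹·1.76×10⁴/1.673×10⁻²⁷) ≈ 1.836×10⁶ m/s.
B = mv/(|q|r) = (1.673×10⁻²⁷)(1.836×10⁶)/((1.602×10⁻¹⁹)(0.0365)) ≈ 0.525 T.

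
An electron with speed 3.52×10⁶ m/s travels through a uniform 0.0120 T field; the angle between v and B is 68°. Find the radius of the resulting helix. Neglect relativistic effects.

v⊥ = v sinθ = 3.52×10⁶·sin68° ≈ 3.264×10⁶ m/s.
r = m v⊥/(|q|B) = (9.109×10⁻³¹)(3.264×10⁶)/((1.602×10⁻¹⁹)(0.0120)) ≈ 1.55×10⁻³ m.

r ≈ 1.55×10⁻³ m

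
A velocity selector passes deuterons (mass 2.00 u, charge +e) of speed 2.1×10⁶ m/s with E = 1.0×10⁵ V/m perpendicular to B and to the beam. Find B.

Balance of forces in the selector: qE = qvB ⇒ B = E/v.
B = 1.0×10⁵/2.1×10⁶ = 0.048 T.

B = 0.048 T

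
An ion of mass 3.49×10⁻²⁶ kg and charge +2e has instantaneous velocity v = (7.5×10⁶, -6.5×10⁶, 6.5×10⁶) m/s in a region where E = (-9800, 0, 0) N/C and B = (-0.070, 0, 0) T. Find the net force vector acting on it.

v×B = (0, -4.55×10⁵, -4.55×10⁵) N/C.
E + v×B = (-9800, -4.55×10⁵, -4.55×10⁵) N/C.
F = q(E + v×B) = (3.204×10⁻¹⁹ C)·(-9800, -4.55×10⁵, -4.55×10⁵) = (-3.14×10⁻¹⁵, -1.46×10⁻¹³, -1.46×10⁻¹³) N.

F ≈ (-3.14×10⁻¹⁵, -1.46×10⁻¹³, -1.46×10⁻¹³) N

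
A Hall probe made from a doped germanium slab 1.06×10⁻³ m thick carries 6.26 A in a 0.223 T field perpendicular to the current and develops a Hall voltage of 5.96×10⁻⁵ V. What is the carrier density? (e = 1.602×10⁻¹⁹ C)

n ≈ 1.38×10²⁶ m⁻³

From V_H = IB/(n e t), n = IB/(V_H e t).
n = (6.26)(0.223)/((5.96×10⁻⁵)(1.602×10⁻¹⁹)(1.06×10⁻³)) ≈ 1.38×10²⁶ m⁻³.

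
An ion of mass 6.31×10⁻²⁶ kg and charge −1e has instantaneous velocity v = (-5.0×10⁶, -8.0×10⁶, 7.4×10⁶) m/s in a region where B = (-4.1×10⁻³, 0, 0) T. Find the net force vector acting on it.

F ≈ (0, 4.86×10⁻¹⁵, 5.25×10⁻¹⁵) N

v×B = (0, -3.03×10⁴, -3.28×10⁴) N/C.
F = q v×B = (−1.602×10⁻¹⁹ C)·(0, -3.03×10⁴, -3.28×10⁴) = (0, 4.86×10⁻¹⁵, 5.25×10⁻¹⁵) N.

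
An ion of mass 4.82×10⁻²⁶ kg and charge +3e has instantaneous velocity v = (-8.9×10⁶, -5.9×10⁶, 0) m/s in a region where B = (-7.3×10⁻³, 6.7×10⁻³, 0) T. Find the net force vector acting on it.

v×B = (0, 0, -1.03×10⁵) N/C.
F = q v×B = (4.806×10⁻¹⁹ C)·(0, 0, -1.03×10⁵) = (0, 0, -4.94×10⁻¹⁴) N.

F ≈ (0, 0, -4.94×10⁻¹⁴) N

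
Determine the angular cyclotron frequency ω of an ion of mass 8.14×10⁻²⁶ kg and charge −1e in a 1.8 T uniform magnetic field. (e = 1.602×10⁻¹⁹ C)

ω = |q|B/m.
ω = (1.602×10⁻¹⁹)(1.8)/8.14×10⁻²⁶ ≈ 3.5×10⁶ rad/s.

ω ≈ 3.5×10⁶ rad/s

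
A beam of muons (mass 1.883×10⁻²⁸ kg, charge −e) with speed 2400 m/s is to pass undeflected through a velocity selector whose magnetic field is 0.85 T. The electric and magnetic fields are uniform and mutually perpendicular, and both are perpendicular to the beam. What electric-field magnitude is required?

E = 2000 V/m

For straight-line motion qE = qvB, so E = vB.
E = 2400 × 0.85 = 2000 V/m.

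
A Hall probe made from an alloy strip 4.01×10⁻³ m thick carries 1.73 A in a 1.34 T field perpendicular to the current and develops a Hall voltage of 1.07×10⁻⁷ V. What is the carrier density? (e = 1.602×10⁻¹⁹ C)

n ≈ 3.37×10²⁸ m⁻³

From V_H = IB/(n e t), n = IB/(V_H e t).
n = (1.73)(1.34)/((1.07×10⁻⁷)(1.602×10⁻¹⁹)(4.01×10⁻³)) ≈ 3.37×10²⁸ m⁻³.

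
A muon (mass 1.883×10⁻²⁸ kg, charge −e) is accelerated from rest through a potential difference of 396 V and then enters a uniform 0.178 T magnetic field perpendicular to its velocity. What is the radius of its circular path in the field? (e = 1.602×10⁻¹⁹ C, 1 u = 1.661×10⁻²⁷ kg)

r ≈ 5.42×10⁻³ m

Acceleration: |q|V = ½mv² ⇒ v = √(2|q|V/m) = √(2·1.602×10⁻¹⁹·396/1.883×10⁻²⁸) ≈ 8.209×10⁵ m/s.
In the field: r = mv/(|q|B) = (1.883×10⁻²⁸)(8.209×10⁵)/((1.602×10⁻¹⁹)(0.178)) ≈ 5.42×10⁻³ m.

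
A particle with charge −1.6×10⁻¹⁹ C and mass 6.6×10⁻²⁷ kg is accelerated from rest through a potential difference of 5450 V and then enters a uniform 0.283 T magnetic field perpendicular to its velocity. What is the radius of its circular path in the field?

r ≈ 0.0749 m

Acceleration: |q|V = ½mv² ⇒ v = √(2|q|V/m) = √(2·1.6×10⁻¹⁹·5450/6.6×10⁻²⁷) ≈ 5.140×10⁵ m/s.
In the field: r = mv/(|q|B) = (6.6×10⁻²⁷)(5.140×10⁵)/((1.6×10⁻¹⁹)(0.283)) ≈ 0.0749 m.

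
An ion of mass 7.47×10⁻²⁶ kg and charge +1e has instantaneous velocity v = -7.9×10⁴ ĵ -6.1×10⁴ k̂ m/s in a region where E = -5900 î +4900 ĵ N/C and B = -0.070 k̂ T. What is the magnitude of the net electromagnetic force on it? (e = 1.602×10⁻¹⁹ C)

v×B = (5530, 0, 0) N/C.
E + v×B = (-370, 4900, 0) N/C.
F = q(E + v×B) = (1.602×10⁻¹⁹ C)·(-370, 4900, 0) = (-5.93×10⁻¹⁷, 7.85×10⁻¹⁶, 0) N.
|F| = 7.87×10⁻¹⁶ N.

|F| ≈ 7.87×10⁻¹⁶ N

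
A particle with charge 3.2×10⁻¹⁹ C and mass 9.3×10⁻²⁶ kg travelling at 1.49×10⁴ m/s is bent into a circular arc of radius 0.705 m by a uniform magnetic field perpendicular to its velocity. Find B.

From |q|vB = mv²/r, B = mv/(|q|r).
B = (9.3×10⁻²⁶)(1.49×10⁴)/((3.2×10⁻¹⁹)(0.705)) ≈ 6.14×10⁻³ T.

B ≈ 6.14×10⁻³ T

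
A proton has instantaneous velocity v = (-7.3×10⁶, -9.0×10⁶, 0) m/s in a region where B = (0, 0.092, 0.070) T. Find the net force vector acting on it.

F ≈ (-1.01×10⁻¹³, 8.19×10⁻¹⁴, -1.08×10⁻¹³) N

v×B = (-6.30×10⁵, 5.11×10⁵, -6.72×10⁵) N/C.
F = q v×B = (1.602×10⁻¹⁹ C)·(-6.30×10⁵, 5.11×10⁵, -6.72×10⁵) = (-1.01×10⁻¹³, 8.19×10⁻¹⁴, -1.08×10⁻¹³) N.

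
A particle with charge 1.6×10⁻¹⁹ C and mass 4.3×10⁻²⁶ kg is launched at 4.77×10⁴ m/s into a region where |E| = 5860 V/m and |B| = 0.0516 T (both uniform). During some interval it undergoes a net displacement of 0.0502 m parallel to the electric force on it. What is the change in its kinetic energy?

The magnetic force is always ⟂ v and does no work; only the electric force changes KE.
ΔKE = F_E · d = |q|E d = (1.6×10⁻¹⁹)(5860)(0.0502) ≈ 4.71×10⁻¹⁷ J.

ΔKE ≈ 4.71×10⁻¹⁷ J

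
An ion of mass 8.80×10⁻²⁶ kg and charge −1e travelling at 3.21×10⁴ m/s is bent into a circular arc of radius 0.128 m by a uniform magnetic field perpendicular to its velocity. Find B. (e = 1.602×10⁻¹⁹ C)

B ≈ 0.138 T

From |q|vB = mv²/r, B = mv/(|q|r).
B = (8.80×10⁻²⁶)(3.21×10⁴)/((1.602×10⁻¹⁹)(0.128)) ≈ 0.138 T.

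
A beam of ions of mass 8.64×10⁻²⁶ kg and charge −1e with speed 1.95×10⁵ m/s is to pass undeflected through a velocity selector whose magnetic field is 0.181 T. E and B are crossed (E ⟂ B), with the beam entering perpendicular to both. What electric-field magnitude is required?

E = 3.53×10⁴ V/m

For straight-line motion qE = qvB, so E = vB.
E = 1.95×10⁵ × 0.181 = 3.53×10⁴ V/m.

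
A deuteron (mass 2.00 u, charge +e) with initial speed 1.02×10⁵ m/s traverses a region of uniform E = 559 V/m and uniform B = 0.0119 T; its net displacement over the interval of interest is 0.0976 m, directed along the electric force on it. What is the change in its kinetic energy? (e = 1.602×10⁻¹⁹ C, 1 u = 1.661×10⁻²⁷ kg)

ΔKE ≈ 8.74×10⁻¹⁸ J

The magnetic force is always ⟂ v and does no work; only the electric force changes KE.
ΔKE = F_E · d = |q|E d = (1.602×10⁻¹⁹)(559)(0.0976) ≈ 8.74×10⁻¹⁸ J.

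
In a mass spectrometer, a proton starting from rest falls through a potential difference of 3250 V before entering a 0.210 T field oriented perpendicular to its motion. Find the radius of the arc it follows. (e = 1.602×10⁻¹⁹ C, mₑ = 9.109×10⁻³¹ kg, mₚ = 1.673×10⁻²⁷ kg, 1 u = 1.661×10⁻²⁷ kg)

Acceleration: |q|V = ½mv² ⇒ v = √(2|q|V/m) = √(2·1.602×10⁻¹⁹·3250/1.673×10⁻²⁷) ≈ 7.889×10⁵ m/s.
In the field: r = mv/(|q|B) = (1.673×10⁻²⁷)(7.889×10⁵)/((1.602×10⁻¹⁹)(0.210)) ≈ 0.0392 m.

r ≈ 0.0392 m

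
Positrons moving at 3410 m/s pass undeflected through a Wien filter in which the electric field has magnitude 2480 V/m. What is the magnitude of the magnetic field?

Balance of forces in the selector: qE = qvB ⇒ B = E/v.
B = 2480/3410 = 0.727 T.

B = 0.727 T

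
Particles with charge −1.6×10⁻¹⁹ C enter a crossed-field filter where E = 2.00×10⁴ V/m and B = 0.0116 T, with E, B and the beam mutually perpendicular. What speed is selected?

Zero net Lorentz force requires |qE| = |q v×B|, i.e. E = vB.
v = E/B = 2.00×10⁴/0.0116 = 1.72×10⁶ m/s.
The result is independent of the particle's charge and mass.

v = 1.72×10⁶ m/s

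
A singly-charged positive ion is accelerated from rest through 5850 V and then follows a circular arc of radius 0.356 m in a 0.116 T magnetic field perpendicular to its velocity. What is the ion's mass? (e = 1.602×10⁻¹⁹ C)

Combine |q|V = ½mv² and r = mv/(|q|B): eliminate v to get m = qB²r²/(2V).
m = (1.602×10⁻¹⁹)(0.116)²(0.356)²/(2·5850) ≈ 2.34×10⁻²⁶ kg.

m ≈ 2.34×10⁻²⁶ kg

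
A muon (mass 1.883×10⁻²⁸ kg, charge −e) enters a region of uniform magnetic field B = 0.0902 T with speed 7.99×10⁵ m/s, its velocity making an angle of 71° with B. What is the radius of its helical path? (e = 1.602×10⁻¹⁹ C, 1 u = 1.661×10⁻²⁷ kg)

r ≈ 9.84×10⁻³ m

v⊥ = v sinθ = 7.99×10⁵·sin71° ≈ 7.555×10⁵ m/s.
r = m v⊥/(|q|B) = (1.883×10⁻²⁸)(7.555×10⁵)/((1.602×10⁻¹⁹)(0.0902)) ≈ 9.84×10⁻³ m.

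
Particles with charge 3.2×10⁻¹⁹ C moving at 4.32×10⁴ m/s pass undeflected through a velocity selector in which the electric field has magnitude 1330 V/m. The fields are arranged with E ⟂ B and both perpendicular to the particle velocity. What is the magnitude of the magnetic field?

B = 0.0308 T

Balance of forces in the selector: qE = qvB ⇒ B = E/v.
B = 1330/4.32×10⁴ = 0.0308 T.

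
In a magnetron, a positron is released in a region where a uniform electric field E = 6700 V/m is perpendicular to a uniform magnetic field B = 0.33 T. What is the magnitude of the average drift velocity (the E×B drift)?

v_d ≈ 2.0×10⁴ m/s

The E×B drift speed is v_d = E/B.
v_d = 6700/0.33 = 2.0×10⁴ m/s.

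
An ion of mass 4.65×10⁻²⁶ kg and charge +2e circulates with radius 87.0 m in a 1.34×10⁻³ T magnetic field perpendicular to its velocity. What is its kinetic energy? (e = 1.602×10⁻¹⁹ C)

v = |q|Br/m, then KE = ½mv² = (qBr)²/(2m).
v = (3.204×10⁻¹⁹)(1.34×10⁻³)(87.0)/4.65×10⁻²⁶ ≈ 8.033×10⁵ m/s.
KE = ½(4.65×10⁻²⁶)(8.033×10⁵)² ≈ 1.50×10⁻¹⁴ J = 9.36×10⁴ eV.

KE ≈ 9.36×10⁴ eV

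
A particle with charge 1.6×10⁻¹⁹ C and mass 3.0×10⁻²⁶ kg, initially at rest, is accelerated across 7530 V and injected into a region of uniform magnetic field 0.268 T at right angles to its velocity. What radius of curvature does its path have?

Acceleration: |q|V = ½mv² ⇒ v = √(2|q|V/m) = √(2·1.6×10⁻¹⁹·7530/3.0×10⁻²⁶) ≈ 2.834×10⁵ m/s.
In the field: r = mv/(|q|B) = (3.0×10⁻²⁶)(2.834×10⁵)/((1.6×10⁻¹⁹)(0.268)) ≈ 0.198 m.

r ≈ 0.198 m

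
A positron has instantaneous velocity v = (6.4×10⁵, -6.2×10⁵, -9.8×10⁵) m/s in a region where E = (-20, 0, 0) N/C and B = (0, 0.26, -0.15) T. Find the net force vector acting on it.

F ≈ (5.57×10⁻¹⁴, 1.54×10⁻¹⁴, 2.67×10⁻¹⁴) N

v×B = (3.48×10⁵, 9.60×10⁴, 1.66×10⁵) N/C.
E + v×B = (3.48×10⁵, 9.60×10⁴, 1.66×10⁵) N/C.
F = q(E + v×B) = (1.602×10⁻¹⁹ C)·(3.48×10⁵, 9.60×10⁴, 1.66×10⁵) = (5.57×10⁻¹⁴, 1.54×10⁻¹⁴, 2.67×10⁻¹⁴) N.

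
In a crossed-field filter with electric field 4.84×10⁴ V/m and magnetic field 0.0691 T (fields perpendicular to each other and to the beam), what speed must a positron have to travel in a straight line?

Zero net Lorentz force requires |qE| = |q v×B|, i.e. E = vB.
v = E/B = 4.84×10⁴/0.0691 = 7.00×10⁵ m/s.
The result is independent of the particle's charge and mass.

v = 7.00×10⁵ m/s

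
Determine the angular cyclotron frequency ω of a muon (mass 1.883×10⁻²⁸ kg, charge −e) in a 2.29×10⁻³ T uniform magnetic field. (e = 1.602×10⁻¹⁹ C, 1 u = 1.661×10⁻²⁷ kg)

ω = |q|B/m.
ω = (1.602×10⁻¹⁹)(2.29×10⁻³)/1.883×10⁻²⁸ ≈ 1.95×10⁶ rad/s.

ω ≈ 1.95×10⁶ rad/s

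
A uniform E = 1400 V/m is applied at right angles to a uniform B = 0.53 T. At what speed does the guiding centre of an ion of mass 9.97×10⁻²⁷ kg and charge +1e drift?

In crossed fields the guiding centre drifts at v_d = |E×B|/B² = E/B, independent of charge and mass.
v_d = 1400/0.53 = 2600 m/s.

v_d ≈ 2600 m/s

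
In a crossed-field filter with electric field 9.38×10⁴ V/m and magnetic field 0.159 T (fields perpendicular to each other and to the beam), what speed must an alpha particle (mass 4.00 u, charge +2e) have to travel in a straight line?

Zero net Lorentz force requires |qE| = |q v×B|, i.e. E = vB.
v = E/B = 9.38×10⁴/0.159 = 5.90×10⁵ m/s.
The result is independent of the particle's charge and mass.

v = 5.90×10⁵ m/s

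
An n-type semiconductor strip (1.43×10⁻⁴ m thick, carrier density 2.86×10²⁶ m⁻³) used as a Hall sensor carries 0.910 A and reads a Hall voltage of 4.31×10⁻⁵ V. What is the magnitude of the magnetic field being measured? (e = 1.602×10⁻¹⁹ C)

From V_H = IB/(n e t), B = V_H n e t / I.
B = (4.31×10⁻⁵)(2.86×10²⁶)(1.602×10⁻¹⁹)(1.43×10⁻⁴)/0.910 ≈ 0.310 T.

B ≈ 0.310 T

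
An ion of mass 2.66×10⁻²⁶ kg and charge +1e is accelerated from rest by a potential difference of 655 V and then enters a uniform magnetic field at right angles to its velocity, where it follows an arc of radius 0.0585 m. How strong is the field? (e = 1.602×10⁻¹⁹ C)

B ≈ 0.252 T

v = √(2|q|V/m) = √(2·1.602×10⁻¹⁹·655/2.66×10⁻²⁶) ≈ 8.882×10⁴ m/s.
B = mv/(|q|r) = (2.66×10⁻²⁶)(8.882×10⁴)/((1.602×10⁻¹⁹)(0.0585)) ≈ 0.252 T.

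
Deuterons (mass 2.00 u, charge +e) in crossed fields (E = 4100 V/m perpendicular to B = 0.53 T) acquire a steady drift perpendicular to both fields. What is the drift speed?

The E×B drift speed is v_d = E/B.
v_d = 4100/0.53 = 7700 m/s.

v_d ≈ 7700 m/s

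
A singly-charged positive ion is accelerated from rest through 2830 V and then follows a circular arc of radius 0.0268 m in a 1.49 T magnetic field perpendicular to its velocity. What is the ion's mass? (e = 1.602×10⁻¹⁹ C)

Combine |q|V = ½mv² and r = mv/(|q|B): eliminate v to get m = qB²r²/(2V).
m = (1.602×10⁻¹⁹)(1.49)²(0.0268)²/(2·2830) ≈ 4.51×10⁻²⁶ kg.

m ≈ 4.51×10⁻²⁶ kg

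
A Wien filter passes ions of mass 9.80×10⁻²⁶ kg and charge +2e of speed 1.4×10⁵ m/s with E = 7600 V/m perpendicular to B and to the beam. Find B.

B = 0.054 T

Balance of forces in the selector: qE = qvB ⇒ B = E/v.
B = 7600/1.4×10⁵ = 0.054 T.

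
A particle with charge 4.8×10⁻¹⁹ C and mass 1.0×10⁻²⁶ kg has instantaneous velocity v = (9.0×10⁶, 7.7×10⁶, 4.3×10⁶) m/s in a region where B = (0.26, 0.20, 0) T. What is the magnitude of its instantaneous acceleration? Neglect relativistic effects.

v×B = (-8.60×10⁵, 1.12×10⁶, -2.02×10⁵) N/C.
F = q v×B = (4.8×10⁻¹⁹ C)·(-8.60×10⁵, 1.12×10⁶, -2.02×10⁵) = (-4.13×10⁻¹³, 5.37×10⁻¹³, -9.70×10⁻¹⁴) N.
|a| = |F|/m = 6.839×10⁻¹³/1.0×10⁻²⁶ ≈ 6.84×10¹³ m/s².

|a| ≈ 6.84×10¹³ m/s²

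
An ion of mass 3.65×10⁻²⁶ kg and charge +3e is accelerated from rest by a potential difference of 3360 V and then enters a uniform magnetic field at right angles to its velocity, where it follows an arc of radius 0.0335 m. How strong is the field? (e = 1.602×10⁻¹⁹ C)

v = √(2|q|V/m) = √(2·4.806×10⁻¹⁹·3360/3.65×10⁻²⁶) ≈ 2.975×10⁵ m/s.
B = mv/(|q|r) = (3.65×10⁻²⁶)(2.975×10⁵)/((4.806×10⁻¹⁹)(0.0335)) ≈ 0.674 T.

B ≈ 0.674 T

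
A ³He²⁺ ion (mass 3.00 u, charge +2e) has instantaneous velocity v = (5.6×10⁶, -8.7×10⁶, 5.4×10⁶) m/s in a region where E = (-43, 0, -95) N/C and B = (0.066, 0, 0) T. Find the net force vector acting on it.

v×B = (0, 3.56×10⁵, 5.74×10⁵) N/C.
E + v×B = (-43.0, 3.56×10⁵, 5.74×10⁵) N/C.
F = q(E + v×B) = (3.204×10⁻¹⁹ C)·(-43.0, 3.56×10⁵, 5.74×10⁵) = (-1.38×10⁻¹⁷, 1.14×10⁻¹³, 1.84×10⁻¹³) N.

F ≈ (-1.38×10⁻¹⁷, 1.14×10⁻¹³, 1.84×10⁻¹³) N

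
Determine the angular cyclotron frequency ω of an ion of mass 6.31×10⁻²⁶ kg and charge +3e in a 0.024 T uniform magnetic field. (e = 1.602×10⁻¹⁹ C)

ω = |q|B/m.
ω = (4.806×10⁻¹⁹)(0.024)/6.31×10⁻²⁶ ≈ 1.8×10⁵ rad/s.

ω ≈ 1.8×10⁵ rad/s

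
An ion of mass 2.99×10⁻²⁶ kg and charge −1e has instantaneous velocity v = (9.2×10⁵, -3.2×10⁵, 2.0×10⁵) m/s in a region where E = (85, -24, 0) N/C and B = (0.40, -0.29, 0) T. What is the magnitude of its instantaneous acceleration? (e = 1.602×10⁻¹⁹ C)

|a| ≈ 9.13×10¹¹ m/s²

v×B = (5.80×10⁴, 8.00×10⁴, -1.39×10⁵) N/C.
E + v×B = (5.81×10⁴, 8.00×10⁴, -1.39×10⁵) N/C.
F = q(E + v×B) = (−1.602×10⁻¹⁹ C)·(5.81×10⁴, 8.00×10⁴, -1.39×10⁵) = (-9.31×10⁻¹⁵, -1.28×10⁻¹⁴, 2.22×10⁻¹⁴) N.
|a| = |F|/m = 2.730×10⁻¹⁴/2.99×10⁻²⁶ ≈ 9.13×10¹¹ m/s².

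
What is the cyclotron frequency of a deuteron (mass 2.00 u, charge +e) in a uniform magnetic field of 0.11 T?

f ≈ 8.4×10⁵ Hz

f = |q|B/(2πm).
f = (1.602×10⁻¹⁹)(0.11)/(2π·3.322×10⁻²⁷) ≈ 8.4×10⁵ Hz.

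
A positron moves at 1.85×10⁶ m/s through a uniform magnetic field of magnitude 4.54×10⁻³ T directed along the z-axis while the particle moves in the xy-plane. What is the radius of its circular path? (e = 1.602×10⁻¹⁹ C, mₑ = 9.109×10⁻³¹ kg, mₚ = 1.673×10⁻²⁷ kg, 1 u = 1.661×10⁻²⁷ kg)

r ≈ 2.32×10⁻³ m

The magnetic force provides the centripetal force: |q|vB = mv²/r.
r = mv/(|q|B) = (9.109×10⁻³¹)(1.85×10⁶)/((1.602×10⁻¹⁹)(4.54×10⁻³)) ≈ 2.32×10⁻³ m.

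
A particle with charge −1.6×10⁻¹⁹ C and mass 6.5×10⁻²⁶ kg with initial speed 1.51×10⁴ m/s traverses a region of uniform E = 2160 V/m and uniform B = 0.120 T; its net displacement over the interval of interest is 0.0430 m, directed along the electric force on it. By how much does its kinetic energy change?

ΔKE ≈ 1.49×10⁻¹⁷ J

The magnetic force is always ⟂ v and does no work; only the electric force changes KE.
ΔKE = F_E · d = |q|E d = (1.6×10⁻¹⁹)(2160)(0.0430) ≈ 1.49×10⁻¹⁷ J.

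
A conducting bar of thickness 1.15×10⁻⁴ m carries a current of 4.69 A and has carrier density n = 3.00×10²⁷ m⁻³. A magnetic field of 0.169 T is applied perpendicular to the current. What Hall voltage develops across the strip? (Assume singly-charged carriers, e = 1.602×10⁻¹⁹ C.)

V_H = IB/(n e t).
V_H = (4.69)(0.169)/((3.00×10²⁷)(1.602×10⁻¹⁹)(1.15×10⁻⁴)) ≈ 1.43×10⁻⁵ V.

V_H ≈ 1.43×10⁻⁵ V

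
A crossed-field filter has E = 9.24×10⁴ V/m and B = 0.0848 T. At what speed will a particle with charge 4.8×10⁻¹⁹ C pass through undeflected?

v = 1.09×10⁶ m/s

Zero net Lorentz force requires |qE| = |q v×B|, i.e. E = vB.
v = E/B = 9.24×10⁴/0.0848 = 1.09×10⁶ m/s.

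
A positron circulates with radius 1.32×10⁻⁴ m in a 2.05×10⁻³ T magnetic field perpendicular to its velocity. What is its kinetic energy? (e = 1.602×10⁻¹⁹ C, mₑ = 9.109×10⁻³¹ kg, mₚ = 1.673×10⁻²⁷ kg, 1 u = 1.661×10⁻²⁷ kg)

v = |q|Br/m, then KE = ½mv² = (qBr)²/(2m).
v = (1.602×10⁻¹⁹)(2.05×10⁻³)(1.32×10⁻⁴)/9.109×10⁻³¹ ≈ 4.759×10⁴ m/s.
KE = ½(9.109×10⁻³¹)(4.759×10⁴)² ≈ 1.03×10⁻²¹ J.

KE ≈ 1.03×10⁻²¹ J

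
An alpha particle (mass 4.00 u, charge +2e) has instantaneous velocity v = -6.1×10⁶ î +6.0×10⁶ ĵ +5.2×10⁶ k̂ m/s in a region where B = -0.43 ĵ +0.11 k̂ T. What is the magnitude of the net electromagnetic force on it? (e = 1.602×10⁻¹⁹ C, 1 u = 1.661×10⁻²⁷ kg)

|F| ≈ 1.27×10⁻¹² N

v×B = (2.90×10⁶, 6.71×10⁵, 2.62×10⁶) N/C.
F = q v×B = (3.204×10⁻¹⁹ C)·(2.90×10⁶, 6.71×10⁵, 2.62×10⁶) = (9.28×10⁻¹³, 2.15×10⁻¹³, 8.40×10⁻¹³) N.
|F| = 1.27×10⁻¹² N.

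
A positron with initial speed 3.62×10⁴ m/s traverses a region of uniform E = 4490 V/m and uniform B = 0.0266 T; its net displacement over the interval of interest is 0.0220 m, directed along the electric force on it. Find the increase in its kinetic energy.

ΔKE ≈ 1.58×10⁻¹⁷ J

The magnetic force is always ⟂ v and does no work; only the electric force changes KE.
ΔKE = F_E · d = |q|E d = (1.602×10⁻¹⁹)(4490)(0.0220) ≈ 1.58×10⁻¹⁷ J.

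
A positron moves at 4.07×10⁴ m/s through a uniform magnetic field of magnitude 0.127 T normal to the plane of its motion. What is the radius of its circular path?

The magnetic force provides the centripetal force: |q|vB = mv²/r.
r = mv/(|q|B) = (9.109×10⁻³¹)(4.07×10⁴)/((1.602×10⁻¹⁹)(0.127)) ≈ 1.82×10⁻⁶ m.

r ≈ 1.82×10⁻⁶ m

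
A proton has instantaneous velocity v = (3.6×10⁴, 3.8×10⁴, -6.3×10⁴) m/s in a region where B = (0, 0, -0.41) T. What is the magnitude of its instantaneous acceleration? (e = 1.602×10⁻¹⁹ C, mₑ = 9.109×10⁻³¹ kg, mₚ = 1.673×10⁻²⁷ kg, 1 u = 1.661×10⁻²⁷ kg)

v×B = (-1.56×10⁴, 1.48×10⁴, 0) N/C.
F = q v×B = (1.602×10⁻¹⁹ C)·(-1.56×10⁴, 1.48×10⁴, 0) = (-2.50×10⁻¹⁵, 2.36×10⁻¹⁵, 0) N.
|a| = |F|/m = 3.438×10⁻¹⁵/1.673×10⁻²⁷ ≈ 2.06×10¹² m/s².

|a| ≈ 2.06×10¹² m/s²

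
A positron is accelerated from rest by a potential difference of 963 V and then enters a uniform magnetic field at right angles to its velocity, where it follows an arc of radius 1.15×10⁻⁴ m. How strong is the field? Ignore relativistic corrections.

v = √(2|q|V/m) = √(2·1.602×10⁻¹⁹·963/9.109×10⁻³¹) ≈ 1.840×10⁷ m/s.
B = mv/(|q|r) = (9.109×10⁻³¹)(1.840×10⁷)/((1.602×10⁻¹⁹)(1.15×10⁻⁴)) ≈ 0.910 T.

B ≈ 0.910 T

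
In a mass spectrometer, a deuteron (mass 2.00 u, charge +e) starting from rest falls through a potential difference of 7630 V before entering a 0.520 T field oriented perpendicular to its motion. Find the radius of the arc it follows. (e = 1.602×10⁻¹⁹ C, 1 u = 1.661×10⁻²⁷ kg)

r ≈ 0.0342 m

Acceleration: |q|V = ½mv² ⇒ v = √(2|q|V/m) = √(2·1.602×10⁻¹⁹·7630/3.322×10⁻²⁷) ≈ 8.578×10⁵ m/s.
In the field: r = mv/(|q|B) = (3.322×10⁻²⁷)(8.578×10⁵)/((1.602×10⁻¹⁹)(0.520)) ≈ 0.0342 m.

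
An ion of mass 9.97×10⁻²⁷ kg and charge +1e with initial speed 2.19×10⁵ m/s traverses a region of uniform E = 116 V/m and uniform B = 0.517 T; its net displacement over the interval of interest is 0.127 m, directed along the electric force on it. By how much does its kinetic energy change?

ΔKE ≈ 2.36×10⁻¹⁸ J

The magnetic force is always ⟂ v and does no work; only the electric force changes KE.
ΔKE = F_E · d = |q|E d = (1.602×10⁻¹⁹)(116)(0.127) ≈ 2.36×10⁻¹⁸ J.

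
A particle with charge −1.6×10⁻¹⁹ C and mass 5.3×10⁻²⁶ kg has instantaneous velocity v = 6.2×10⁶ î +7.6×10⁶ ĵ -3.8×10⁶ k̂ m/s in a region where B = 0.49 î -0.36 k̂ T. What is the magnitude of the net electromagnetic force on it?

v×B = (-2.74×10⁶, 3.70×10⁵, -3.72×10⁶) N/C.
F = q v×B = (−1.6×10⁻¹⁹ C)·(-2.74×10⁶, 3.70×10⁵, -3.72×10⁶) = (4.38×10⁻¹³, -5.92×10⁻¹⁴, 5.96×10⁻¹³) N.
|F| = 7.42×10⁻¹³ N.

|F| ≈ 7.42×10⁻¹³ N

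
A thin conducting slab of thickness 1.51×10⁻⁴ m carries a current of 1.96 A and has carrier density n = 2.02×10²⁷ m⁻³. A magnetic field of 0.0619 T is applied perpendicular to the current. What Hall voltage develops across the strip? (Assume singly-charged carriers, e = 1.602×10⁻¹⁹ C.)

V_H ≈ 2.48×10⁻⁶ V

V_H = IB/(n e t).
V_H = (1.96)(0.0619)/((2.02×10²⁷)(1.602×10⁻¹⁹)(1.51×10⁻⁴)) ≈ 2.48×10⁻⁶ V.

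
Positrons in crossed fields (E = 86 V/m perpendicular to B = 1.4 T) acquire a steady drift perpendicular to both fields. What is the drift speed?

v_d ≈ 61 m/s

In crossed fields the guiding centre drifts at v_d = |E×B|/B² = E/B, independent of charge and mass.
v_d = 86/1.4 = 61 m/s.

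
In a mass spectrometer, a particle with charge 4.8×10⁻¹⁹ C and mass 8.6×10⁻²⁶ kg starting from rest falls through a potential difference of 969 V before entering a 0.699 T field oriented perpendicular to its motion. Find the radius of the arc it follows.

Acceleration: |q|V = ½mv² ⇒ v = √(2|q|V/m) = √(2·4.8×10⁻¹⁹·969/8.6×10⁻²⁶) ≈ 1.040×10⁵ m/s.
In the field: r = mv/(|q|B) = (8.6×10⁻²⁶)(1.040×10⁵)/((4.8×10⁻¹⁹)(0.699)) ≈ 0.0267 m.

r ≈ 0.0267 m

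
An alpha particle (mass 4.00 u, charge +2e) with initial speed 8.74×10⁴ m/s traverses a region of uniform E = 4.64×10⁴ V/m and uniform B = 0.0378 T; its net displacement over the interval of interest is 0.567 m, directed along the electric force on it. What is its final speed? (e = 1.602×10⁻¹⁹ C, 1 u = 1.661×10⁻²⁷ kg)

v_f ≈ 1.60×10⁶ m/s

B does no work; ΔKE = |q|E d.
½mv_f² = ½mv₀² + |q|Ed = ½(6.644×10⁻²⁷)(8.74×10⁴)² + (3.204×10⁻¹⁹)(4.64×10⁴)(0.567) ≈ 2.538×10⁻¹⁷ J + 8.429×10⁻¹⁵ J ≈ 8.455×10⁻¹⁵ J.
v_f = √(2·8.455×10⁻¹⁵/6.644×10⁻²⁷) ≈ 1.60×10⁶ m/s.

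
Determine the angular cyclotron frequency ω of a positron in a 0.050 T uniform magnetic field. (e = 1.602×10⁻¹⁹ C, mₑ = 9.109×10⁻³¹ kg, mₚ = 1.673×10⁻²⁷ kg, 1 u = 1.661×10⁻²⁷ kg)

ω = |q|B/m.
ω = (1.602×10⁻¹⁹)(0.050)/9.109×10⁻³¹ ≈ 8.8×10⁹ rad/s.

ω ≈ 8.8×10⁹ rad/s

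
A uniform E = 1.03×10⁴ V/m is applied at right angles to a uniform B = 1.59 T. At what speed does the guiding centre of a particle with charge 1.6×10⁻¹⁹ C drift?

The E×B drift speed is v_d = E/B.
v_d = 1.03×10⁴/1.59 = 6480 m/s.

v_d ≈ 6480 m/s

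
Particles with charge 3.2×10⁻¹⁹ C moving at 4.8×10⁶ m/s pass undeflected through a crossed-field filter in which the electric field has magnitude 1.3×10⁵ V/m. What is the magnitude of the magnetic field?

Balance of forces in the selector: qE = qvB ⇒ B = E/v.
B = 1.3×10⁵/4.8×10⁶ = 0.027 T.

B = 0.027 T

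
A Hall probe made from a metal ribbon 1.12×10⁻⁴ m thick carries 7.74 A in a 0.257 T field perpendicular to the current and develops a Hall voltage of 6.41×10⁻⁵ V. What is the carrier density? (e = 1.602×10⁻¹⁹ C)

From V_H = IB/(n e t), n = IB/(V_H e t).
n = (7.74)(0.257)/((6.41×10⁻⁵)(1.602×10⁻¹⁹)(1.12×10⁻⁴)) ≈ 1.73×10²⁷ m⁻³.

n ≈ 1.73×10²⁷ m⁻³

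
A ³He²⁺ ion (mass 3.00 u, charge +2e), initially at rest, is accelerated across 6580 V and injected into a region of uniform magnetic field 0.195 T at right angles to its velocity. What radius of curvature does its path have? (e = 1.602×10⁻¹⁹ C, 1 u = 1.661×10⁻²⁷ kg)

Acceleration: |q|V = ½mv² ⇒ v = √(2|q|V/m) = √(2·3.204×10⁻¹⁹·6580/4.983×10⁻²⁷) ≈ 9.199×10⁵ m/s.
In the field: r = mv/(|q|B) = (4.983×10⁻²⁷)(9.199×10⁵)/((3.204×10⁻¹⁹)(0.195)) ≈ 0.0734 m.

r ≈ 0.0734 m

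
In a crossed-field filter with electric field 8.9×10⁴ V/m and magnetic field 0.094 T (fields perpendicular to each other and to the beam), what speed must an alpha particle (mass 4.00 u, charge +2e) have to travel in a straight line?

For undeflected motion the electric and magnetic forces balance: qE = qvB.
v = E/B = 8.9×10⁴/0.094 = 9.5×10⁵ m/s.

v = 9.5×10⁵ m/s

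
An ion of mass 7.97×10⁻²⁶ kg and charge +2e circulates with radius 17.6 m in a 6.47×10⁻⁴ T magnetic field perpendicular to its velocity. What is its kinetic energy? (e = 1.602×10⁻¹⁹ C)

v = |q|Br/m, then KE = ½mv² = (qBr)²/(2m).
v = (3.204×10⁻¹⁹)(6.47×10⁻⁴)(17.6)/7.97×10⁻²⁶ ≈ 4.578×10⁴ m/s.
KE = ½(7.97×10⁻²⁶)(4.578×10⁴)² ≈ 8.35×10⁻¹⁷ J = 521 eV.

KE ≈ 521 eV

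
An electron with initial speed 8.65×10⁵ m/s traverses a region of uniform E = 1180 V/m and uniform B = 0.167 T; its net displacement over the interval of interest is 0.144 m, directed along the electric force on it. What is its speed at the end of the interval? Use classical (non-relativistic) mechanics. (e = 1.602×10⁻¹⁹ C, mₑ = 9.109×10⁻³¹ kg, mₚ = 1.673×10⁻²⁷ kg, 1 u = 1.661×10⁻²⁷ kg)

v_f ≈ 7.78×10⁶ m/s

B does no work; ΔKE = |q|E d.
½mv_f² = ½mv₀² + |q|Ed = ½(9.109×10⁻³¹)(8.65×10⁵)² + (1.602×10⁻¹⁹)(1180)(0.144) ≈ 3.408×10⁻¹⁹ J + 2.722×10⁻¹⁷ J ≈ 2.756×10⁻¹⁷ J.
v_f = √(2·2.756×10⁻¹⁷/9.109×10⁻³¹) ≈ 7.78×10⁶ m/s.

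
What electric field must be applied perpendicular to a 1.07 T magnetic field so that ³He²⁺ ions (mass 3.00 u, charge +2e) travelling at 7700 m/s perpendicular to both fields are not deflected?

E = 8240 V/m

For straight-line motion qE = qvB, so E = vB.
E = 7700 × 1.07 = 8240 V/m.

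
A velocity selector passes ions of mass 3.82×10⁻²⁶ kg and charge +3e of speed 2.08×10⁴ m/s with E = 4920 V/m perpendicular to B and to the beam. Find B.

Balance of forces in the selector: qE = qvB ⇒ B = E/v.
B = 4920/2.08×10⁴ = 0.237 T.

B = 0.237 T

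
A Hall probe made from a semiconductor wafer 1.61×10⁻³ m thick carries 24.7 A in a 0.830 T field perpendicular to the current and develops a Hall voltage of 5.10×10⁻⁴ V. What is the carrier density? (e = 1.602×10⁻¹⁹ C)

From V_H = IB/(n e t), n = IB/(V_H e t).
n = (24.7)(0.830)/((5.10×10⁻⁴)(1.602×10⁻¹⁹)(1.61×10⁻³)) ≈ 1.56×10²⁶ m⁻³.

n ≈ 1.56×10²⁶ m⁻³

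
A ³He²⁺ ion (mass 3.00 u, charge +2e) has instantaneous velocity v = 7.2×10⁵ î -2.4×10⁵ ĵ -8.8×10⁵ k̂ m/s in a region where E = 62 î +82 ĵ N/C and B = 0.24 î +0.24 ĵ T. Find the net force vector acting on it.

F ≈ (6.77×10⁻¹⁴, -6.76×10⁻¹⁴, 7.38×10⁻¹⁴) N

v×B = (2.11×10⁵, -2.11×10⁵, 2.30×10⁵) N/C.
E + v×B = (2.11×10⁵, -2.11×10⁵, 2.30×10⁵) N/C.
F = q(E + v×B) = (3.204×10⁻¹⁹ C)·(2.11×10⁵, -2.11×10⁵, 2.30×10⁵) = (6.77×10⁻¹⁴, -6.76×10⁻¹⁴, 7.38×10⁻¹⁴) N.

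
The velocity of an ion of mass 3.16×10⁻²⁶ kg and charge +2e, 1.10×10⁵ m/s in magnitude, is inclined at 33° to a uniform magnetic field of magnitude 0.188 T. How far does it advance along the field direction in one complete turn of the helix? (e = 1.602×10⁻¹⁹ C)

p ≈ 0.304 m

v∥ = v cosθ = 1.10×10⁵·cos33° ≈ 9.225×10⁴ m/s.
T = 2πm/(|q|B) = 2π(3.16×10⁻²⁶)/((3.204×10⁻¹⁹)(0.188)) ≈ 3.296×10⁻⁶ s.
pitch = v∥ T = (9.225×10⁴)(3.296×10⁻⁶) ≈ 0.304 m.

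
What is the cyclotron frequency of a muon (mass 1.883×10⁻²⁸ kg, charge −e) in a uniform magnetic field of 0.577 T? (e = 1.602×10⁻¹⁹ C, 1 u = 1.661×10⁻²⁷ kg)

f ≈ 7.81×10⁷ Hz

f = |q|B/(2πm).
f = (1.602×10⁻¹⁹)(0.577)/(2π·1.883×10⁻²⁸) ≈ 7.81×10⁷ Hz.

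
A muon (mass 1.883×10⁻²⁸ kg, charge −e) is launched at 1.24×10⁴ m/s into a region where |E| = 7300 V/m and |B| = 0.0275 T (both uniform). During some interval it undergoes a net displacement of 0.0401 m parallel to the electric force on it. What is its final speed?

v_f ≈ 7.06×10⁵ m/s

B does no work; ΔKE = |q|E d.
½mv_f² = ½mv₀² + |q|Ed = ½(1.883×10⁻²⁸)(1.24×10⁴)² + (1.602×10⁻¹⁹)(7300)(0.0401) ≈ 1.448×10⁻²⁰ J + 4.690×10⁻¹⁷ J ≈ 4.691×10⁻¹⁷ J.
v_f = √(2·4.691×10⁻¹⁷/1.883×10⁻²⁸) ≈ 7.06×10⁵ m/s.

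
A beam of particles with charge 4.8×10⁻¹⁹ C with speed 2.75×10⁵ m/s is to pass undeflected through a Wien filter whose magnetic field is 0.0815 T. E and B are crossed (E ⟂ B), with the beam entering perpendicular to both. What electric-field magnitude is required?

For straight-line motion qE = qvB, so E = vB.
E = 2.75×10⁵ × 0.0815 = 2.24×10⁴ V/m.

E = 2.24×10⁴ V/m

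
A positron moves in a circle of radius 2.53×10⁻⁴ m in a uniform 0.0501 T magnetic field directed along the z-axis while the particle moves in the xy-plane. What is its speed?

v ≈ 2.23×10⁶ m/s

From |q|vB = mv²/r, v = |q|Br/m.
v = (1.602×10⁻¹⁹)(0.0501)(2.53×10⁻⁴)/9.109×10⁻³¹ ≈ 2.23×10⁶ m/s.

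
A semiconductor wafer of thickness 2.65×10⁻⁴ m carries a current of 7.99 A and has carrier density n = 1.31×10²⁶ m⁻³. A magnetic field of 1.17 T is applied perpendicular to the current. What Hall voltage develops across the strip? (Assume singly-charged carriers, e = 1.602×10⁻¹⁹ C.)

V_H = IB/(n e t).
V_H = (7.99)(1.17)/((1.31×10²⁶)(1.602×10⁻¹⁹)(2.65×10⁻⁴)) ≈ 1.68×10⁻³ V.

V_H ≈ 1.68×10⁻³ V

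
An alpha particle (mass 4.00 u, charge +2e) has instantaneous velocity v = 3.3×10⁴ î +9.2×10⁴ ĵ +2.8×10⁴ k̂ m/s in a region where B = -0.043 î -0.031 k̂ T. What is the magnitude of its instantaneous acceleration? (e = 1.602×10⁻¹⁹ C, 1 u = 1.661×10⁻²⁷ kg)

v×B = (-2850, -181, 3960) N/C.
F = q v×B = (3.204×10⁻¹⁹ C)·(-2850, -181, 3960) = (-9.14×10⁻¹⁶, -5.80×10⁻¹⁷, 1.27×10⁻¹⁵) N.
|a| = |F|/m = 1.564×10⁻¹⁵/6.644×10⁻²⁷ ≈ 2.35×10¹¹ m/s².

|a| ≈ 2.35×10¹¹ m/s²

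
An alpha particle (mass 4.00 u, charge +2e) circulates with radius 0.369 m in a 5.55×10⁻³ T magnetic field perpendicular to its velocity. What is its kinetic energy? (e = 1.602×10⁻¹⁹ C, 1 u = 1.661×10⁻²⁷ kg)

v = |q|Br/m, then KE = ½mv² = (qBr)²/(2m).
v = (3.204×10⁻¹⁹)(5.55×10⁻³)(0.369)/6.644×10⁻²⁷ ≈ 9.876×10⁴ m/s.
KE = ½(6.644×10⁻²⁷)(9.876×10⁴)² ≈ 3.24×10⁻¹⁷ J.

KE ≈ 3.24×10⁻¹⁷ J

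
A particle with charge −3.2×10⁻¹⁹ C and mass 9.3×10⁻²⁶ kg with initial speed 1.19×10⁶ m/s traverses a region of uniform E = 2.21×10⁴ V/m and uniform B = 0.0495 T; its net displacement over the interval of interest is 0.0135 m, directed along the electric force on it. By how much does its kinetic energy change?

The magnetic force is always ⟂ v and does no work; only the electric force changes KE.
ΔKE = F_E · d = |q|E d = (3.2×10⁻¹⁹)(2.21×10⁴)(0.0135) ≈ 9.55×10⁻¹⁷ J.

ΔKE ≈ 9.55×10⁻¹⁷ J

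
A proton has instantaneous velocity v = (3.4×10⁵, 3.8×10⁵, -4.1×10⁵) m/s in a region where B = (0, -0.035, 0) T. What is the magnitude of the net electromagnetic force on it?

|F| ≈ 2.99×10⁻¹⁵ N

v×B = (-1.44×10⁴, 0, -1.19×10⁴) N/C.
F = q v×B = (1.602×10⁻¹⁹ C)·(-1.44×10⁴, 0, -1.19×10⁴) = (-2.30×10⁻¹⁵, 0, -1.91×10⁻¹⁵) N.
|F| = 2.99×10⁻¹⁵ N.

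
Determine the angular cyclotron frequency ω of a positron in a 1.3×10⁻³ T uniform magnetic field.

ω ≈ 2.3×10⁸ rad/s

ω = |q|B/m.
ω = (1.602×10⁻¹⁹)(1.3×10⁻³)/9.109×10⁻³¹ ≈ 2.3×10⁸ rad/s.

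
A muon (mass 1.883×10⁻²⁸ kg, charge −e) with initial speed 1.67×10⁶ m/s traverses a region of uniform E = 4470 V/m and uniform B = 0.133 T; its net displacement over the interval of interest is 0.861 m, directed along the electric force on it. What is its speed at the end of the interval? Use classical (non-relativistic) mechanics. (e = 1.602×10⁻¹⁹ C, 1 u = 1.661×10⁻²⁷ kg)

B does no work; ΔKE = |q|E d.
½mv_f² = ½mv₀² + |q|Ed = ½(1.883×10⁻²⁸)(1.67×10⁶)² + (1.602×10⁻¹⁹)(4470)(0.861) ≈ 2.626×10⁻¹⁶ J + 6.166×10⁻¹⁶ J ≈ 8.791×10⁻¹⁶ J.
v_f = √(2·8.791×10⁻¹⁶/1.883×10⁻²⁸) ≈ 3.06×10⁶ m/s.

v_f ≈ 3.06×10⁶ m/s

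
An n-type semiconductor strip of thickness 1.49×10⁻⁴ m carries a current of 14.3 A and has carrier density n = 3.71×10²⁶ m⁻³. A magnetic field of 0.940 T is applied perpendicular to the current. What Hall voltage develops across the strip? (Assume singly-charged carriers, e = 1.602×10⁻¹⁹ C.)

V_H = IB/(n e t).
V_H = (14.3)(0.940)/((3.71×10²⁶)(1.602×10⁻¹⁹)(1.49×10⁻⁴)) ≈ 1.52×10⁻³ V.

V_H ≈ 1.52×10⁻³ V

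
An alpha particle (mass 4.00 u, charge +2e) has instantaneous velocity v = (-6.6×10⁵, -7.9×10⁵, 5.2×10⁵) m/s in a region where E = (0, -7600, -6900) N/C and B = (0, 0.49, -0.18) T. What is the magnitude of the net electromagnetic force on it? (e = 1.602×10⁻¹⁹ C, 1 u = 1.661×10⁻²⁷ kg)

|F| ≈ 1.19×10⁻¹³ N

v×B = (-1.13×10⁵, -1.19×10⁵, -3.23×10⁵) N/C.
E + v×B = (-1.13×10⁵, -1.26×10⁵, -3.30×10⁵) N/C.
F = q(E + v×B) = (3.204×10⁻¹⁹ C)·(-1.13×10⁵, -1.26×10⁵, -3.30×10⁵) = (-3.61×10⁻¹⁴, -4.05×10⁻¹⁴, -1.06×10⁻¹³) N.
|F| = 1.19×10⁻¹³ N.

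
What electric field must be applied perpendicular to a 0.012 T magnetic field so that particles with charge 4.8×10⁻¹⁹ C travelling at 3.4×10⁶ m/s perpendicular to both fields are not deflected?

E = 4.1×10⁴ V/m

For straight-line motion qE = qvB, so E = vB.
E = 3.4×10⁶ × 0.012 = 4.1×10⁴ V/m.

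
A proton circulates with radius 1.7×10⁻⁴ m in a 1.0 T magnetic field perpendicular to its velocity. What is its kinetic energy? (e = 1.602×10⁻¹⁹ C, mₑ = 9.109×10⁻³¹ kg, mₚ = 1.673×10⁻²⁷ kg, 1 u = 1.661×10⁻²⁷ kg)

v = |q|Br/m, then KE = ½mv² = (qBr)²/(2m).
v = (1.602×10⁻¹⁹)(1.0)(1.7×10⁻⁴)/1.673×10⁻²⁷ ≈ 1.628×10⁴ m/s.
KE = ½(1.673×10⁻²⁷)(1.628×10⁴)² ≈ 2.2×10⁻¹⁹ J = 1.4 eV.

KE ≈ 1.4 eV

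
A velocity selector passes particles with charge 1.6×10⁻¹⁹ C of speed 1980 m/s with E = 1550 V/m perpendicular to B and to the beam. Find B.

B = 0.783 T

Balance of forces in the selector: qE = qvB ⇒ B = E/v.
B = 1550/1980 = 0.783 T.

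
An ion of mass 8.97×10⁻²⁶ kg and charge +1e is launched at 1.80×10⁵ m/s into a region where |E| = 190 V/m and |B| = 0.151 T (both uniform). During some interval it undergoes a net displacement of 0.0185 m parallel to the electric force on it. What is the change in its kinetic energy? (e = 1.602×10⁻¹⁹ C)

ΔKE ≈ 5.63×10⁻¹⁹ J

The magnetic force is always ⟂ v and does no work; only the electric force changes KE.
ΔKE = F_E · d = |q|E d = (1.602×10⁻¹⁹)(190)(0.0185) ≈ 5.63×10⁻¹⁹ J.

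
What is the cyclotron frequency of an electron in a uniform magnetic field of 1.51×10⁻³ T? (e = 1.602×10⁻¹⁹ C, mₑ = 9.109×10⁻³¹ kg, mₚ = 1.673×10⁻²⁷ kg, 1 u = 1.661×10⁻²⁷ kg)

f = |q|B/(2πm).
f = (1.602×10⁻¹⁹)(1.51×10⁻³)/(2π·9.109×10⁻³¹) ≈ 4.23×10⁷ Hz.

f ≈ 4.23×10⁷ Hz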